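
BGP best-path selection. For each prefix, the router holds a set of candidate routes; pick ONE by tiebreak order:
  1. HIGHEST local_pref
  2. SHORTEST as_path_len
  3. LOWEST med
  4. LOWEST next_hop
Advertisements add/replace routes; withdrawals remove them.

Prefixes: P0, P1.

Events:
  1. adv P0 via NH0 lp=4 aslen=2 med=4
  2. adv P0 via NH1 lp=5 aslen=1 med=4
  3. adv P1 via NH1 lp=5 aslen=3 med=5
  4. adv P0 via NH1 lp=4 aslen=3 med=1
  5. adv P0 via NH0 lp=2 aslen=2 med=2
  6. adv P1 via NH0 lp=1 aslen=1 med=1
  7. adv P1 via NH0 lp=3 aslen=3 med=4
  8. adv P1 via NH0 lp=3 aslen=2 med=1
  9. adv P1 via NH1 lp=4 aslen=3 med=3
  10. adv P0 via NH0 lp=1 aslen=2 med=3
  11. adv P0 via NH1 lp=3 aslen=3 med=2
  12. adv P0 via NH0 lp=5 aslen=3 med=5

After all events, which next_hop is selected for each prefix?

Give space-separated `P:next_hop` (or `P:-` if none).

Op 1: best P0=NH0 P1=-
Op 2: best P0=NH1 P1=-
Op 3: best P0=NH1 P1=NH1
Op 4: best P0=NH0 P1=NH1
Op 5: best P0=NH1 P1=NH1
Op 6: best P0=NH1 P1=NH1
Op 7: best P0=NH1 P1=NH1
Op 8: best P0=NH1 P1=NH1
Op 9: best P0=NH1 P1=NH1
Op 10: best P0=NH1 P1=NH1
Op 11: best P0=NH1 P1=NH1
Op 12: best P0=NH0 P1=NH1

Answer: P0:NH0 P1:NH1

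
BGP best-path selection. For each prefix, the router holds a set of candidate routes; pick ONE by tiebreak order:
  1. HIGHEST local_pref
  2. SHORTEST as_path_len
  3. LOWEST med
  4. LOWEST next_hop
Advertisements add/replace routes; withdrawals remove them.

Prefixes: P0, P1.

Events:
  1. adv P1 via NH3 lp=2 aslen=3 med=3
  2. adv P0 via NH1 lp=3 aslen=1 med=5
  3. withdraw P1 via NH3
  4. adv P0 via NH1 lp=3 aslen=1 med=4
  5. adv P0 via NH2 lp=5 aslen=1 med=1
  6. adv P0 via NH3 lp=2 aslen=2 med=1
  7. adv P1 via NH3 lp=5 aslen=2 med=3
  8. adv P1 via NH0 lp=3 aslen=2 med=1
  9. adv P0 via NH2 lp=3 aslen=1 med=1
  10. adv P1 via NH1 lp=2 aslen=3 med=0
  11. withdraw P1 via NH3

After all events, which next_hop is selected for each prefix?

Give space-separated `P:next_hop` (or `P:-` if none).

Op 1: best P0=- P1=NH3
Op 2: best P0=NH1 P1=NH3
Op 3: best P0=NH1 P1=-
Op 4: best P0=NH1 P1=-
Op 5: best P0=NH2 P1=-
Op 6: best P0=NH2 P1=-
Op 7: best P0=NH2 P1=NH3
Op 8: best P0=NH2 P1=NH3
Op 9: best P0=NH2 P1=NH3
Op 10: best P0=NH2 P1=NH3
Op 11: best P0=NH2 P1=NH0

Answer: P0:NH2 P1:NH0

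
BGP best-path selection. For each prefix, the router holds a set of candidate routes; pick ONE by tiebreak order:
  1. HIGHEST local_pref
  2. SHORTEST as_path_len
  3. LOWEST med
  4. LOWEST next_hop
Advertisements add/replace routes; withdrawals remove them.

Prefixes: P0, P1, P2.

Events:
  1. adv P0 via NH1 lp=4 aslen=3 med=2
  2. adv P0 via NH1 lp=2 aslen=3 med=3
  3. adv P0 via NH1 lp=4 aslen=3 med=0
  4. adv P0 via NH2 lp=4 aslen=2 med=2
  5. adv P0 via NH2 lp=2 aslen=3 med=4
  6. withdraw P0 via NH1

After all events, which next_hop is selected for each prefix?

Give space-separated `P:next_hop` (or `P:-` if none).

Answer: P0:NH2 P1:- P2:-

Derivation:
Op 1: best P0=NH1 P1=- P2=-
Op 2: best P0=NH1 P1=- P2=-
Op 3: best P0=NH1 P1=- P2=-
Op 4: best P0=NH2 P1=- P2=-
Op 5: best P0=NH1 P1=- P2=-
Op 6: best P0=NH2 P1=- P2=-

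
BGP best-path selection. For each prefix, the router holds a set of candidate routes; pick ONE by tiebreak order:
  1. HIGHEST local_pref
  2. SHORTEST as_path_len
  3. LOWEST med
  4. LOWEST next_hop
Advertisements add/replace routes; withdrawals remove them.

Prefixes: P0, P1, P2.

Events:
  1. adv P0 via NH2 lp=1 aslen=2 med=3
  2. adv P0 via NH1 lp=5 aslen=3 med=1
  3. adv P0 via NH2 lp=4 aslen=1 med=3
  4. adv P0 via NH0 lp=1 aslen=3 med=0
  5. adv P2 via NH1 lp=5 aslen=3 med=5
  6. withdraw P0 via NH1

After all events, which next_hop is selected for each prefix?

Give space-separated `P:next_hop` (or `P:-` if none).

Answer: P0:NH2 P1:- P2:NH1

Derivation:
Op 1: best P0=NH2 P1=- P2=-
Op 2: best P0=NH1 P1=- P2=-
Op 3: best P0=NH1 P1=- P2=-
Op 4: best P0=NH1 P1=- P2=-
Op 5: best P0=NH1 P1=- P2=NH1
Op 6: best P0=NH2 P1=- P2=NH1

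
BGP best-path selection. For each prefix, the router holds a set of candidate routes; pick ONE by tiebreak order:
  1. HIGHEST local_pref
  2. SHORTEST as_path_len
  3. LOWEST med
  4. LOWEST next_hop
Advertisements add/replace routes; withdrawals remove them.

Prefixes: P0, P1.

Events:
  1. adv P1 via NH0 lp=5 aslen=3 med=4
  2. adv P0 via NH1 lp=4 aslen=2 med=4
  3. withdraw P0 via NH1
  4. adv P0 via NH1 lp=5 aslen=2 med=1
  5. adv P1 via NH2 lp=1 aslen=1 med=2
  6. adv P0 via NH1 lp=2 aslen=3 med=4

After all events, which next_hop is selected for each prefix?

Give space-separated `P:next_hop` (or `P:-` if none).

Op 1: best P0=- P1=NH0
Op 2: best P0=NH1 P1=NH0
Op 3: best P0=- P1=NH0
Op 4: best P0=NH1 P1=NH0
Op 5: best P0=NH1 P1=NH0
Op 6: best P0=NH1 P1=NH0

Answer: P0:NH1 P1:NH0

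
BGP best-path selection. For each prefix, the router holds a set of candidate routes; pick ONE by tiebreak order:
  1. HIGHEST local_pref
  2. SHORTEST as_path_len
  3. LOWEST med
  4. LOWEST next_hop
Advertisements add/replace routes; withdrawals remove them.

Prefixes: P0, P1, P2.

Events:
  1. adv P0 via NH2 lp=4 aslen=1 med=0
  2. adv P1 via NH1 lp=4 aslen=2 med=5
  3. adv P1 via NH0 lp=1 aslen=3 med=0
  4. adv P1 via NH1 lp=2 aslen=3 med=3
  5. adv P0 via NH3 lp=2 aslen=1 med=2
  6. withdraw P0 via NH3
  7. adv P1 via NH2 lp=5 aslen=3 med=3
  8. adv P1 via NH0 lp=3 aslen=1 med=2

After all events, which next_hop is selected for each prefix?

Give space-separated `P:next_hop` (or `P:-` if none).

Op 1: best P0=NH2 P1=- P2=-
Op 2: best P0=NH2 P1=NH1 P2=-
Op 3: best P0=NH2 P1=NH1 P2=-
Op 4: best P0=NH2 P1=NH1 P2=-
Op 5: best P0=NH2 P1=NH1 P2=-
Op 6: best P0=NH2 P1=NH1 P2=-
Op 7: best P0=NH2 P1=NH2 P2=-
Op 8: best P0=NH2 P1=NH2 P2=-

Answer: P0:NH2 P1:NH2 P2:-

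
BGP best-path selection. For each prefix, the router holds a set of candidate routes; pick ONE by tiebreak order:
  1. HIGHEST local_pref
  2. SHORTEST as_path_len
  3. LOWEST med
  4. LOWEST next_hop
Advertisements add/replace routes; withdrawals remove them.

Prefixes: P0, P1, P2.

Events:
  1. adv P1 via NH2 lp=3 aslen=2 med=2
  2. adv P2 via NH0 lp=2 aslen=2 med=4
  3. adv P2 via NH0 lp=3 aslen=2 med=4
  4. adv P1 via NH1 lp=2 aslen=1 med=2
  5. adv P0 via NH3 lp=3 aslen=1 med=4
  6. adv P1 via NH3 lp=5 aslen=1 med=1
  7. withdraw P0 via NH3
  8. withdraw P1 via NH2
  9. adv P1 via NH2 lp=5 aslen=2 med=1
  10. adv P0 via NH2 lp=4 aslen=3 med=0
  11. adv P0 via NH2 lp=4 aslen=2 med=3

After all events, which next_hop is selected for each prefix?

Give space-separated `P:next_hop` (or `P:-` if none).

Op 1: best P0=- P1=NH2 P2=-
Op 2: best P0=- P1=NH2 P2=NH0
Op 3: best P0=- P1=NH2 P2=NH0
Op 4: best P0=- P1=NH2 P2=NH0
Op 5: best P0=NH3 P1=NH2 P2=NH0
Op 6: best P0=NH3 P1=NH3 P2=NH0
Op 7: best P0=- P1=NH3 P2=NH0
Op 8: best P0=- P1=NH3 P2=NH0
Op 9: best P0=- P1=NH3 P2=NH0
Op 10: best P0=NH2 P1=NH3 P2=NH0
Op 11: best P0=NH2 P1=NH3 P2=NH0

Answer: P0:NH2 P1:NH3 P2:NH0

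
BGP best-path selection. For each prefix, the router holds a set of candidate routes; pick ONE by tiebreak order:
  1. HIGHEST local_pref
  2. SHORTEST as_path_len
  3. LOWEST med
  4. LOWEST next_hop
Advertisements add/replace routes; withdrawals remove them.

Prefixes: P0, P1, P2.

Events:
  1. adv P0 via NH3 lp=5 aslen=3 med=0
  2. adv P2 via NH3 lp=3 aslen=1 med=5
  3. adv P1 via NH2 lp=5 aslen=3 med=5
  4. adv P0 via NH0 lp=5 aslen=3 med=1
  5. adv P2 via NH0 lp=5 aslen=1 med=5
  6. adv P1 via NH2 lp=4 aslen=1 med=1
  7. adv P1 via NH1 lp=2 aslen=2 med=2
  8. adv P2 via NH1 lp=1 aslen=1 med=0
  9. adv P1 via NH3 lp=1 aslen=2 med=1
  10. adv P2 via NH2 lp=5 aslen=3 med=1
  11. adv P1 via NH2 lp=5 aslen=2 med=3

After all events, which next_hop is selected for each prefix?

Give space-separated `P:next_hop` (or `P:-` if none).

Op 1: best P0=NH3 P1=- P2=-
Op 2: best P0=NH3 P1=- P2=NH3
Op 3: best P0=NH3 P1=NH2 P2=NH3
Op 4: best P0=NH3 P1=NH2 P2=NH3
Op 5: best P0=NH3 P1=NH2 P2=NH0
Op 6: best P0=NH3 P1=NH2 P2=NH0
Op 7: best P0=NH3 P1=NH2 P2=NH0
Op 8: best P0=NH3 P1=NH2 P2=NH0
Op 9: best P0=NH3 P1=NH2 P2=NH0
Op 10: best P0=NH3 P1=NH2 P2=NH0
Op 11: best P0=NH3 P1=NH2 P2=NH0

Answer: P0:NH3 P1:NH2 P2:NH0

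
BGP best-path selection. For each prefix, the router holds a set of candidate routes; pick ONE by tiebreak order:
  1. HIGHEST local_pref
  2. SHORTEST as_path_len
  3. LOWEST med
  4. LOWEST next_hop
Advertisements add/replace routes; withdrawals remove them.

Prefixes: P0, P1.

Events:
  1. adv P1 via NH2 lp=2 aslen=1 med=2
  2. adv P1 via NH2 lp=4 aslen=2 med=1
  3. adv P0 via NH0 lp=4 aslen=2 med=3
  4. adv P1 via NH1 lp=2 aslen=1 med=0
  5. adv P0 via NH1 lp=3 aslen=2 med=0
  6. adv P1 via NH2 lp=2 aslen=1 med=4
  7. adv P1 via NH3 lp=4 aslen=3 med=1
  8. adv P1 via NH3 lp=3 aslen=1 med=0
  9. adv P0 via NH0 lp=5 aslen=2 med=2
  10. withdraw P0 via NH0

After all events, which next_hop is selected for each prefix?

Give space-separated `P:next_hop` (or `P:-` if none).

Answer: P0:NH1 P1:NH3

Derivation:
Op 1: best P0=- P1=NH2
Op 2: best P0=- P1=NH2
Op 3: best P0=NH0 P1=NH2
Op 4: best P0=NH0 P1=NH2
Op 5: best P0=NH0 P1=NH2
Op 6: best P0=NH0 P1=NH1
Op 7: best P0=NH0 P1=NH3
Op 8: best P0=NH0 P1=NH3
Op 9: best P0=NH0 P1=NH3
Op 10: best P0=NH1 P1=NH3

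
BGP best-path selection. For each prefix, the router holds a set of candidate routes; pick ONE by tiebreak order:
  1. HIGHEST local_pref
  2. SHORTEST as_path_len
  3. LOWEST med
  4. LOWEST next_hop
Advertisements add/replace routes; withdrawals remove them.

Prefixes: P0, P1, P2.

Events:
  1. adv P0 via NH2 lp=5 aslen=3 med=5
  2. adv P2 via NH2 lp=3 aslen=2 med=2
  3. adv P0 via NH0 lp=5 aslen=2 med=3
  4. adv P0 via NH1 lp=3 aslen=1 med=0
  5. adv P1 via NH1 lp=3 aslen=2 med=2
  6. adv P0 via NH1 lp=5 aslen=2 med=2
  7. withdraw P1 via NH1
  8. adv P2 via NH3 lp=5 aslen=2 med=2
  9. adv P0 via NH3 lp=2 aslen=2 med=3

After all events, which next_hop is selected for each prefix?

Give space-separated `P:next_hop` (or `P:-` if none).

Answer: P0:NH1 P1:- P2:NH3

Derivation:
Op 1: best P0=NH2 P1=- P2=-
Op 2: best P0=NH2 P1=- P2=NH2
Op 3: best P0=NH0 P1=- P2=NH2
Op 4: best P0=NH0 P1=- P2=NH2
Op 5: best P0=NH0 P1=NH1 P2=NH2
Op 6: best P0=NH1 P1=NH1 P2=NH2
Op 7: best P0=NH1 P1=- P2=NH2
Op 8: best P0=NH1 P1=- P2=NH3
Op 9: best P0=NH1 P1=- P2=NH3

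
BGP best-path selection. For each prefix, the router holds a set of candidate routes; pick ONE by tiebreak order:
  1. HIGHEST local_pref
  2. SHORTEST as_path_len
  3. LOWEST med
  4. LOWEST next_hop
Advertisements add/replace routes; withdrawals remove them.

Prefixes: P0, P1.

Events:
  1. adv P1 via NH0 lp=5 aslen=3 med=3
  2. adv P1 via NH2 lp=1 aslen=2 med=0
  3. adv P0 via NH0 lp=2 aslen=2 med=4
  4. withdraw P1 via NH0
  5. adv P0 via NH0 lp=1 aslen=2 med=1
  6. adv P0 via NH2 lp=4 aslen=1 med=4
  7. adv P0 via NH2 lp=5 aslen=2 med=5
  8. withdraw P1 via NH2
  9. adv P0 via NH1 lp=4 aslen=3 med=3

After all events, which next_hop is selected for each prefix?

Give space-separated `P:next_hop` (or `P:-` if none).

Answer: P0:NH2 P1:-

Derivation:
Op 1: best P0=- P1=NH0
Op 2: best P0=- P1=NH0
Op 3: best P0=NH0 P1=NH0
Op 4: best P0=NH0 P1=NH2
Op 5: best P0=NH0 P1=NH2
Op 6: best P0=NH2 P1=NH2
Op 7: best P0=NH2 P1=NH2
Op 8: best P0=NH2 P1=-
Op 9: best P0=NH2 P1=-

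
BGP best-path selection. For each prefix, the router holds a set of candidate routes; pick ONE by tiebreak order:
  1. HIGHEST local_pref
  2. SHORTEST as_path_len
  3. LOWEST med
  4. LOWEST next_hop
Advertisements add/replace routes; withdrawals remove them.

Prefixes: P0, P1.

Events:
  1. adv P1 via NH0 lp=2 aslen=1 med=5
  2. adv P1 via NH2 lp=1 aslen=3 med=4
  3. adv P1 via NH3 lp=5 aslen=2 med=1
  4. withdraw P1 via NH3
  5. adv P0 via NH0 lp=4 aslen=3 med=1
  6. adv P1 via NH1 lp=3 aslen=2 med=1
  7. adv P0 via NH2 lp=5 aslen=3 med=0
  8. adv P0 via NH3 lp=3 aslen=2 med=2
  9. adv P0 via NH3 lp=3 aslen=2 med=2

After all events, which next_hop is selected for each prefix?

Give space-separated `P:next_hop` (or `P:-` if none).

Op 1: best P0=- P1=NH0
Op 2: best P0=- P1=NH0
Op 3: best P0=- P1=NH3
Op 4: best P0=- P1=NH0
Op 5: best P0=NH0 P1=NH0
Op 6: best P0=NH0 P1=NH1
Op 7: best P0=NH2 P1=NH1
Op 8: best P0=NH2 P1=NH1
Op 9: best P0=NH2 P1=NH1

Answer: P0:NH2 P1:NH1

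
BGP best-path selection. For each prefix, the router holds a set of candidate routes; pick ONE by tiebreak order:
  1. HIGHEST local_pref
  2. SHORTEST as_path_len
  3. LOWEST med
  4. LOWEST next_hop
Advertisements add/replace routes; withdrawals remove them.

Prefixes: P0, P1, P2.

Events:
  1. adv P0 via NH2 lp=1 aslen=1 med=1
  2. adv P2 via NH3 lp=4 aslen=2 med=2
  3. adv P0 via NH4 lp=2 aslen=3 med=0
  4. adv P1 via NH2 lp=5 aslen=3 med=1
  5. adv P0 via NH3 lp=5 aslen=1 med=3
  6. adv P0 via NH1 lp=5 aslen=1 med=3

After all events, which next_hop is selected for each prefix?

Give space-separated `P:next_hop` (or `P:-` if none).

Op 1: best P0=NH2 P1=- P2=-
Op 2: best P0=NH2 P1=- P2=NH3
Op 3: best P0=NH4 P1=- P2=NH3
Op 4: best P0=NH4 P1=NH2 P2=NH3
Op 5: best P0=NH3 P1=NH2 P2=NH3
Op 6: best P0=NH1 P1=NH2 P2=NH3

Answer: P0:NH1 P1:NH2 P2:NH3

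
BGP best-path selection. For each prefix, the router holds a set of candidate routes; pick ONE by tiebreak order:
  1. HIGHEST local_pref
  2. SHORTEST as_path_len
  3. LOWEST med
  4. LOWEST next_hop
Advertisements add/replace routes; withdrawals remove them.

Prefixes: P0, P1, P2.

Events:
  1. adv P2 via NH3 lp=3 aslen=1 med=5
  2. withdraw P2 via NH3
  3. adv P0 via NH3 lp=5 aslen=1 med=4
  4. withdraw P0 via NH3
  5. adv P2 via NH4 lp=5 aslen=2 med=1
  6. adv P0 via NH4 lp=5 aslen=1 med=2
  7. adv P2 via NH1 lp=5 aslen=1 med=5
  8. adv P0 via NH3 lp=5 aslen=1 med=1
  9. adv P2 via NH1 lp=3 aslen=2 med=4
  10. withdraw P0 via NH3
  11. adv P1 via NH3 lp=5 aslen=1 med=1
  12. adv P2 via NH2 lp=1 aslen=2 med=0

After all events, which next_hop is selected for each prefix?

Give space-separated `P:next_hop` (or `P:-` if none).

Op 1: best P0=- P1=- P2=NH3
Op 2: best P0=- P1=- P2=-
Op 3: best P0=NH3 P1=- P2=-
Op 4: best P0=- P1=- P2=-
Op 5: best P0=- P1=- P2=NH4
Op 6: best P0=NH4 P1=- P2=NH4
Op 7: best P0=NH4 P1=- P2=NH1
Op 8: best P0=NH3 P1=- P2=NH1
Op 9: best P0=NH3 P1=- P2=NH4
Op 10: best P0=NH4 P1=- P2=NH4
Op 11: best P0=NH4 P1=NH3 P2=NH4
Op 12: best P0=NH4 P1=NH3 P2=NH4

Answer: P0:NH4 P1:NH3 P2:NH4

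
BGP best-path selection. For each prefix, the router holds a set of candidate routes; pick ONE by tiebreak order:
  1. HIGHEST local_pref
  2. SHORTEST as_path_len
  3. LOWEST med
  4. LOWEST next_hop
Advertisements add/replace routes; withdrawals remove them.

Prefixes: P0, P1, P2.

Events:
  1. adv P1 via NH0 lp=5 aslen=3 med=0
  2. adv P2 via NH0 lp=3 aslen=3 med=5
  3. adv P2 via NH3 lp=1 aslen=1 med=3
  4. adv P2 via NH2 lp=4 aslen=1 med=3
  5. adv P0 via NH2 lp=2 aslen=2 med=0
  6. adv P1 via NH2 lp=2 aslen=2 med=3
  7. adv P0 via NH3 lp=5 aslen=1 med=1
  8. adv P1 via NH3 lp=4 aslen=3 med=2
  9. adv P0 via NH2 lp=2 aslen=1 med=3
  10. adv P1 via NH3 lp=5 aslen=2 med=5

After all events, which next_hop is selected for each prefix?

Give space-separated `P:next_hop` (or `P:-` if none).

Op 1: best P0=- P1=NH0 P2=-
Op 2: best P0=- P1=NH0 P2=NH0
Op 3: best P0=- P1=NH0 P2=NH0
Op 4: best P0=- P1=NH0 P2=NH2
Op 5: best P0=NH2 P1=NH0 P2=NH2
Op 6: best P0=NH2 P1=NH0 P2=NH2
Op 7: best P0=NH3 P1=NH0 P2=NH2
Op 8: best P0=NH3 P1=NH0 P2=NH2
Op 9: best P0=NH3 P1=NH0 P2=NH2
Op 10: best P0=NH3 P1=NH3 P2=NH2

Answer: P0:NH3 P1:NH3 P2:NH2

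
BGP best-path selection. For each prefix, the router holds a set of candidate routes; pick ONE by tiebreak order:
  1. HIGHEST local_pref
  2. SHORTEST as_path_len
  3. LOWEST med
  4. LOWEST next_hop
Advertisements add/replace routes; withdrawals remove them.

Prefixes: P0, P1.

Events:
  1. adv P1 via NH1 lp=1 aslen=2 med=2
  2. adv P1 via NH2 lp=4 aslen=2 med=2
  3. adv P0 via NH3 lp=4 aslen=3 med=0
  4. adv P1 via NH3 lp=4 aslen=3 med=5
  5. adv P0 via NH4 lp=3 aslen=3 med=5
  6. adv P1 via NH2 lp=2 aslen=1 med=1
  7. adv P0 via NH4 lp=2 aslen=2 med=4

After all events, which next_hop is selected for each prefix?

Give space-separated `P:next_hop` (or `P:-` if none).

Answer: P0:NH3 P1:NH3

Derivation:
Op 1: best P0=- P1=NH1
Op 2: best P0=- P1=NH2
Op 3: best P0=NH3 P1=NH2
Op 4: best P0=NH3 P1=NH2
Op 5: best P0=NH3 P1=NH2
Op 6: best P0=NH3 P1=NH3
Op 7: best P0=NH3 P1=NH3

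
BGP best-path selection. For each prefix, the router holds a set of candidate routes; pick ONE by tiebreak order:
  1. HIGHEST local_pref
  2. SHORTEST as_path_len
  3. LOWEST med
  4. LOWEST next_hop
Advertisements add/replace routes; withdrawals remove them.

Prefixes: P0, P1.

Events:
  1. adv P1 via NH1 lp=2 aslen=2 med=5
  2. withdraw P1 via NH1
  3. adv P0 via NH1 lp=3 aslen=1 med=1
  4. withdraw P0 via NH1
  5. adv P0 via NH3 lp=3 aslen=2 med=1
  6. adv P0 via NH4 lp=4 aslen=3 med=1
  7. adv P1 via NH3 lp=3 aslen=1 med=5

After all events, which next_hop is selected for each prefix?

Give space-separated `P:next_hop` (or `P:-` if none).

Answer: P0:NH4 P1:NH3

Derivation:
Op 1: best P0=- P1=NH1
Op 2: best P0=- P1=-
Op 3: best P0=NH1 P1=-
Op 4: best P0=- P1=-
Op 5: best P0=NH3 P1=-
Op 6: best P0=NH4 P1=-
Op 7: best P0=NH4 P1=NH3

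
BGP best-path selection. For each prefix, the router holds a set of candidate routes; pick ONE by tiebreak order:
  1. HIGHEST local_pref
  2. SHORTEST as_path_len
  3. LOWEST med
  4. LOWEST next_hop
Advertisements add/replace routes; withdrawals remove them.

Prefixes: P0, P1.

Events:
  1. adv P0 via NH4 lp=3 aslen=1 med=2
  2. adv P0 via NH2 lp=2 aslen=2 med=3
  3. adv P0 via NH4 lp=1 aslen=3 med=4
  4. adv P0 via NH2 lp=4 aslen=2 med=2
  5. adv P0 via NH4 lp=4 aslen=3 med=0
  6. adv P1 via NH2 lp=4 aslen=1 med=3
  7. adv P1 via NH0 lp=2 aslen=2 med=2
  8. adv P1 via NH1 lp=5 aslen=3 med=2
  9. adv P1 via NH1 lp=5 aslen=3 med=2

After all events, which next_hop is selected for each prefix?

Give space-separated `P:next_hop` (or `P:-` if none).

Answer: P0:NH2 P1:NH1

Derivation:
Op 1: best P0=NH4 P1=-
Op 2: best P0=NH4 P1=-
Op 3: best P0=NH2 P1=-
Op 4: best P0=NH2 P1=-
Op 5: best P0=NH2 P1=-
Op 6: best P0=NH2 P1=NH2
Op 7: best P0=NH2 P1=NH2
Op 8: best P0=NH2 P1=NH1
Op 9: best P0=NH2 P1=NH1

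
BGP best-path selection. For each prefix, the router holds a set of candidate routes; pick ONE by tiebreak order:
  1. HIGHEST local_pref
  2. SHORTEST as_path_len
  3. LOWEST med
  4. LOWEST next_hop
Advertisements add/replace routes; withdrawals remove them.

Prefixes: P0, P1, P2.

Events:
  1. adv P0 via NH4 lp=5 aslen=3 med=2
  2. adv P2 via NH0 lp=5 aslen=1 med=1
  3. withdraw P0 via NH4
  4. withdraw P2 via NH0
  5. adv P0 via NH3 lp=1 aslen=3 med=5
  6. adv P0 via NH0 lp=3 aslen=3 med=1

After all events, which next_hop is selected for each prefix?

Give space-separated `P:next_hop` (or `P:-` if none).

Op 1: best P0=NH4 P1=- P2=-
Op 2: best P0=NH4 P1=- P2=NH0
Op 3: best P0=- P1=- P2=NH0
Op 4: best P0=- P1=- P2=-
Op 5: best P0=NH3 P1=- P2=-
Op 6: best P0=NH0 P1=- P2=-

Answer: P0:NH0 P1:- P2:-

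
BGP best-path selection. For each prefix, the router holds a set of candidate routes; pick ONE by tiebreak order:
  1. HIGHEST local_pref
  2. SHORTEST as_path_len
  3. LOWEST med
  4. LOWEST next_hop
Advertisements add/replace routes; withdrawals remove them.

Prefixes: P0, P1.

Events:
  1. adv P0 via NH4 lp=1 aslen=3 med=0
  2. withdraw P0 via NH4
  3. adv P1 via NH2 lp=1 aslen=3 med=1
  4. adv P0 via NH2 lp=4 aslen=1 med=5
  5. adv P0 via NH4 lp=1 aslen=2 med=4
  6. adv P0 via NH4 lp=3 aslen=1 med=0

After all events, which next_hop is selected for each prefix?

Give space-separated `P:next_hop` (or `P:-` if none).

Answer: P0:NH2 P1:NH2

Derivation:
Op 1: best P0=NH4 P1=-
Op 2: best P0=- P1=-
Op 3: best P0=- P1=NH2
Op 4: best P0=NH2 P1=NH2
Op 5: best P0=NH2 P1=NH2
Op 6: best P0=NH2 P1=NH2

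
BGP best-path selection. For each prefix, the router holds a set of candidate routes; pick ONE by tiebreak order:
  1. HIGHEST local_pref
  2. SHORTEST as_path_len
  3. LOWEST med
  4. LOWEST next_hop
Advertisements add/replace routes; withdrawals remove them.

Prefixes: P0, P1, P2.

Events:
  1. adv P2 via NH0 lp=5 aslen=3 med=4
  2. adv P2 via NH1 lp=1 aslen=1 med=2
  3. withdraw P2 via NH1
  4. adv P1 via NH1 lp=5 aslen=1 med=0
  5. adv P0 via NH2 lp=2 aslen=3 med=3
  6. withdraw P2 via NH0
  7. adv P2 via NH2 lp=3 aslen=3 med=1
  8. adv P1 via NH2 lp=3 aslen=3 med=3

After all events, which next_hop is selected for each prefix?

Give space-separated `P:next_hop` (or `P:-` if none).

Answer: P0:NH2 P1:NH1 P2:NH2

Derivation:
Op 1: best P0=- P1=- P2=NH0
Op 2: best P0=- P1=- P2=NH0
Op 3: best P0=- P1=- P2=NH0
Op 4: best P0=- P1=NH1 P2=NH0
Op 5: best P0=NH2 P1=NH1 P2=NH0
Op 6: best P0=NH2 P1=NH1 P2=-
Op 7: best P0=NH2 P1=NH1 P2=NH2
Op 8: best P0=NH2 P1=NH1 P2=NH2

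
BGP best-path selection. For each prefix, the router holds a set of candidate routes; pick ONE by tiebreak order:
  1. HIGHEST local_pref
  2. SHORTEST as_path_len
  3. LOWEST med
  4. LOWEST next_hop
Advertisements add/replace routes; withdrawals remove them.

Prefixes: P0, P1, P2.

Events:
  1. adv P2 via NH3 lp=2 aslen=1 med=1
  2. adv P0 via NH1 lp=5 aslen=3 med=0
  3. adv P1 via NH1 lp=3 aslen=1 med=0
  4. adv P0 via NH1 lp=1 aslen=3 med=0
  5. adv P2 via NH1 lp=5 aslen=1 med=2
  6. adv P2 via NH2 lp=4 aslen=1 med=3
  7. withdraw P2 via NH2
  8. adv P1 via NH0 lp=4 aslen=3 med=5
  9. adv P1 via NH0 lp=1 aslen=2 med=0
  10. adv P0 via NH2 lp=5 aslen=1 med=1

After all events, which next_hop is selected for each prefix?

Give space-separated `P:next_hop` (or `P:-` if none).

Answer: P0:NH2 P1:NH1 P2:NH1

Derivation:
Op 1: best P0=- P1=- P2=NH3
Op 2: best P0=NH1 P1=- P2=NH3
Op 3: best P0=NH1 P1=NH1 P2=NH3
Op 4: best P0=NH1 P1=NH1 P2=NH3
Op 5: best P0=NH1 P1=NH1 P2=NH1
Op 6: best P0=NH1 P1=NH1 P2=NH1
Op 7: best P0=NH1 P1=NH1 P2=NH1
Op 8: best P0=NH1 P1=NH0 P2=NH1
Op 9: best P0=NH1 P1=NH1 P2=NH1
Op 10: best P0=NH2 P1=NH1 P2=NH1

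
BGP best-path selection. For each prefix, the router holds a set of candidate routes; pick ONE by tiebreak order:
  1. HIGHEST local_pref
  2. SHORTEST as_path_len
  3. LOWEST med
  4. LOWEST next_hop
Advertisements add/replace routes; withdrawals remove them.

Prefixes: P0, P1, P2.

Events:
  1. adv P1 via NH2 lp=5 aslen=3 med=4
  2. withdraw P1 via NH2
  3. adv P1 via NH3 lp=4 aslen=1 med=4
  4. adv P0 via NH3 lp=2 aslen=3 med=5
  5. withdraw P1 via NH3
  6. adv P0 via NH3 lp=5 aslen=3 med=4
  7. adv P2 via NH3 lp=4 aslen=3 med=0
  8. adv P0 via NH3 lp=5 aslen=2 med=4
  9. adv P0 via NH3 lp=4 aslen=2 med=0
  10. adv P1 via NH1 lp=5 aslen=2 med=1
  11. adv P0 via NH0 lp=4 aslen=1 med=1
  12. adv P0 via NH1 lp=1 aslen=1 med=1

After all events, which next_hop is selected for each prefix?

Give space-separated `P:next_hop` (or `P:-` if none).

Op 1: best P0=- P1=NH2 P2=-
Op 2: best P0=- P1=- P2=-
Op 3: best P0=- P1=NH3 P2=-
Op 4: best P0=NH3 P1=NH3 P2=-
Op 5: best P0=NH3 P1=- P2=-
Op 6: best P0=NH3 P1=- P2=-
Op 7: best P0=NH3 P1=- P2=NH3
Op 8: best P0=NH3 P1=- P2=NH3
Op 9: best P0=NH3 P1=- P2=NH3
Op 10: best P0=NH3 P1=NH1 P2=NH3
Op 11: best P0=NH0 P1=NH1 P2=NH3
Op 12: best P0=NH0 P1=NH1 P2=NH3

Answer: P0:NH0 P1:NH1 P2:NH3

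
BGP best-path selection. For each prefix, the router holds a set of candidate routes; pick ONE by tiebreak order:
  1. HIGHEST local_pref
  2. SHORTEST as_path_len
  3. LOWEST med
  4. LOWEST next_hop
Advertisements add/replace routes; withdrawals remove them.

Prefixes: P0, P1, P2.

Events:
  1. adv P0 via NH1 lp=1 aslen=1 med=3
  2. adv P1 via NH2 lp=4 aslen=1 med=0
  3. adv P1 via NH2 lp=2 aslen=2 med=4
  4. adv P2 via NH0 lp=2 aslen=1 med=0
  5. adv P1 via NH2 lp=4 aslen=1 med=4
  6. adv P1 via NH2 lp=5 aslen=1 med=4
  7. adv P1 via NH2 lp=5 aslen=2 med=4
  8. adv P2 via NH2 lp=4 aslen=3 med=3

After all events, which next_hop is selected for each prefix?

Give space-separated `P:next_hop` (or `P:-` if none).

Answer: P0:NH1 P1:NH2 P2:NH2

Derivation:
Op 1: best P0=NH1 P1=- P2=-
Op 2: best P0=NH1 P1=NH2 P2=-
Op 3: best P0=NH1 P1=NH2 P2=-
Op 4: best P0=NH1 P1=NH2 P2=NH0
Op 5: best P0=NH1 P1=NH2 P2=NH0
Op 6: best P0=NH1 P1=NH2 P2=NH0
Op 7: best P0=NH1 P1=NH2 P2=NH0
Op 8: best P0=NH1 P1=NH2 P2=NH2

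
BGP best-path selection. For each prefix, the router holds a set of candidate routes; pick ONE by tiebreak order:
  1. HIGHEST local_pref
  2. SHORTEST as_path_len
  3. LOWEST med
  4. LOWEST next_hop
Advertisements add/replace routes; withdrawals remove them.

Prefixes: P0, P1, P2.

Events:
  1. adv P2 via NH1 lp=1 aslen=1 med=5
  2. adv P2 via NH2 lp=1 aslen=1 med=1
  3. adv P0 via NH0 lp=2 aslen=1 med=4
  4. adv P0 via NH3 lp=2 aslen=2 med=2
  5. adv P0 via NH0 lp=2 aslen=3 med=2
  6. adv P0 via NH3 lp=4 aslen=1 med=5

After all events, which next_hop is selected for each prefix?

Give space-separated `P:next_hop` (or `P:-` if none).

Answer: P0:NH3 P1:- P2:NH2

Derivation:
Op 1: best P0=- P1=- P2=NH1
Op 2: best P0=- P1=- P2=NH2
Op 3: best P0=NH0 P1=- P2=NH2
Op 4: best P0=NH0 P1=- P2=NH2
Op 5: best P0=NH3 P1=- P2=NH2
Op 6: best P0=NH3 P1=- P2=NH2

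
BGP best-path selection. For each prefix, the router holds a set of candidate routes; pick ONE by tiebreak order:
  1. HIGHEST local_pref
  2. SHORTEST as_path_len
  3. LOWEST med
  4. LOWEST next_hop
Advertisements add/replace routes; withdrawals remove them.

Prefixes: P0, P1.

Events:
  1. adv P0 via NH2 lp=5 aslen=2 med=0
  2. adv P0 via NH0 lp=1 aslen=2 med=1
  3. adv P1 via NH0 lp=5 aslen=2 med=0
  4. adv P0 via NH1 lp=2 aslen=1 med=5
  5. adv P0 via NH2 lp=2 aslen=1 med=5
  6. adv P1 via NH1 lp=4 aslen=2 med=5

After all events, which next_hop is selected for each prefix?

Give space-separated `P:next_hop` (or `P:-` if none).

Op 1: best P0=NH2 P1=-
Op 2: best P0=NH2 P1=-
Op 3: best P0=NH2 P1=NH0
Op 4: best P0=NH2 P1=NH0
Op 5: best P0=NH1 P1=NH0
Op 6: best P0=NH1 P1=NH0

Answer: P0:NH1 P1:NH0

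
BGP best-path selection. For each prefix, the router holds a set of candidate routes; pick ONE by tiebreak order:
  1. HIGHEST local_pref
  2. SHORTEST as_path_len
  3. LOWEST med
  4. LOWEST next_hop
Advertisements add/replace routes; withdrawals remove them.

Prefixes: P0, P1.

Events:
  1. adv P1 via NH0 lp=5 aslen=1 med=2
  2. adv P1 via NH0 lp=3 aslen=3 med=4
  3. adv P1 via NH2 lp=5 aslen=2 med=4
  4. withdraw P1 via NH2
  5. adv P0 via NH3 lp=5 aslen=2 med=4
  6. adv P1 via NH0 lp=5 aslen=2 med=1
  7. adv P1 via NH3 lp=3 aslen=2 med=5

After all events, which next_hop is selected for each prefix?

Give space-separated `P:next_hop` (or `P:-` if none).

Op 1: best P0=- P1=NH0
Op 2: best P0=- P1=NH0
Op 3: best P0=- P1=NH2
Op 4: best P0=- P1=NH0
Op 5: best P0=NH3 P1=NH0
Op 6: best P0=NH3 P1=NH0
Op 7: best P0=NH3 P1=NH0

Answer: P0:NH3 P1:NH0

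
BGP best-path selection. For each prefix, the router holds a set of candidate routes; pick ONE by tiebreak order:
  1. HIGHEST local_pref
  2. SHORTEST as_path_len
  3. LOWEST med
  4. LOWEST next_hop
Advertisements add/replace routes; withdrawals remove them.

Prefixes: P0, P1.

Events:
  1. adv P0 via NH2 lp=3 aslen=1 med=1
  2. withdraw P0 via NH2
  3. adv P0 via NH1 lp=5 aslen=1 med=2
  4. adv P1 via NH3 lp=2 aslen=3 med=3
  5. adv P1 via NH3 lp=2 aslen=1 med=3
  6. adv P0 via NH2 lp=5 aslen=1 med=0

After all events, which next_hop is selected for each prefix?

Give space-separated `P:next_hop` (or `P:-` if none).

Answer: P0:NH2 P1:NH3

Derivation:
Op 1: best P0=NH2 P1=-
Op 2: best P0=- P1=-
Op 3: best P0=NH1 P1=-
Op 4: best P0=NH1 P1=NH3
Op 5: best P0=NH1 P1=NH3
Op 6: best P0=NH2 P1=NH3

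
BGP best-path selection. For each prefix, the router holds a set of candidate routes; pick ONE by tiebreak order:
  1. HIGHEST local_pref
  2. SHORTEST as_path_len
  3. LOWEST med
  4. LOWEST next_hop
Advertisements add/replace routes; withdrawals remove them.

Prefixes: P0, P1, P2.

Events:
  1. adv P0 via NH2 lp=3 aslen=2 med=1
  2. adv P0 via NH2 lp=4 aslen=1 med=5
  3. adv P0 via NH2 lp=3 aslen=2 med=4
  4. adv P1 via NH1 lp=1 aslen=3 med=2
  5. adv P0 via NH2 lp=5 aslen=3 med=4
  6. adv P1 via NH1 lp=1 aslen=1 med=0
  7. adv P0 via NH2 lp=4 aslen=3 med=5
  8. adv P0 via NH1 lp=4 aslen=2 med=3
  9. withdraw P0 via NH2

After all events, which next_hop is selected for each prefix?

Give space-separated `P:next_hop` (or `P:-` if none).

Op 1: best P0=NH2 P1=- P2=-
Op 2: best P0=NH2 P1=- P2=-
Op 3: best P0=NH2 P1=- P2=-
Op 4: best P0=NH2 P1=NH1 P2=-
Op 5: best P0=NH2 P1=NH1 P2=-
Op 6: best P0=NH2 P1=NH1 P2=-
Op 7: best P0=NH2 P1=NH1 P2=-
Op 8: best P0=NH1 P1=NH1 P2=-
Op 9: best P0=NH1 P1=NH1 P2=-

Answer: P0:NH1 P1:NH1 P2:-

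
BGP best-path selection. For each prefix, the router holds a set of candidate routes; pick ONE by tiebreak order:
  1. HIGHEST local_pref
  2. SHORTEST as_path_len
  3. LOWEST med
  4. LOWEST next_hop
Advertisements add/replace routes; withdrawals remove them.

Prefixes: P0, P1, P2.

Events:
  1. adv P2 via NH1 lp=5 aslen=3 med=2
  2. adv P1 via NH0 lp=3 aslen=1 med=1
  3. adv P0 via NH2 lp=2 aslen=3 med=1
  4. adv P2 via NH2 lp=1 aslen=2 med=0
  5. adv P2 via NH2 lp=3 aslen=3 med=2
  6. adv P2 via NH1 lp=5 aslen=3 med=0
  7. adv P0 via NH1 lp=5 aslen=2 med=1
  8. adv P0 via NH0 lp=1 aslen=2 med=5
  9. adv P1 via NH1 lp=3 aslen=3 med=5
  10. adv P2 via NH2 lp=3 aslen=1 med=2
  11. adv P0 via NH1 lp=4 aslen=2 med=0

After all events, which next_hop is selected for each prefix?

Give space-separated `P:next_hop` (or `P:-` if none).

Op 1: best P0=- P1=- P2=NH1
Op 2: best P0=- P1=NH0 P2=NH1
Op 3: best P0=NH2 P1=NH0 P2=NH1
Op 4: best P0=NH2 P1=NH0 P2=NH1
Op 5: best P0=NH2 P1=NH0 P2=NH1
Op 6: best P0=NH2 P1=NH0 P2=NH1
Op 7: best P0=NH1 P1=NH0 P2=NH1
Op 8: best P0=NH1 P1=NH0 P2=NH1
Op 9: best P0=NH1 P1=NH0 P2=NH1
Op 10: best P0=NH1 P1=NH0 P2=NH1
Op 11: best P0=NH1 P1=NH0 P2=NH1

Answer: P0:NH1 P1:NH0 P2:NH1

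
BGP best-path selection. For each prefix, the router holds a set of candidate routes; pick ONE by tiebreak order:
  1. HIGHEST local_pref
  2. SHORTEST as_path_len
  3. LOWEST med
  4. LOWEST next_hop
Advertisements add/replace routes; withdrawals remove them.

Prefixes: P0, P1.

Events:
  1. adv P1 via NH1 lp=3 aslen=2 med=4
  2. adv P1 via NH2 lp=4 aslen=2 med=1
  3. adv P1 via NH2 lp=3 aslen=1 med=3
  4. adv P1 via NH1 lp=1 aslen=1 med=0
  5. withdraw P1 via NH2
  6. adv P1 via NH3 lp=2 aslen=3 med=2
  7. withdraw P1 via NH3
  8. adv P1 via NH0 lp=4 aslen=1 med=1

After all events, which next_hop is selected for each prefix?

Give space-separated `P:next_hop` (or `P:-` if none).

Answer: P0:- P1:NH0

Derivation:
Op 1: best P0=- P1=NH1
Op 2: best P0=- P1=NH2
Op 3: best P0=- P1=NH2
Op 4: best P0=- P1=NH2
Op 5: best P0=- P1=NH1
Op 6: best P0=- P1=NH3
Op 7: best P0=- P1=NH1
Op 8: best P0=- P1=NH0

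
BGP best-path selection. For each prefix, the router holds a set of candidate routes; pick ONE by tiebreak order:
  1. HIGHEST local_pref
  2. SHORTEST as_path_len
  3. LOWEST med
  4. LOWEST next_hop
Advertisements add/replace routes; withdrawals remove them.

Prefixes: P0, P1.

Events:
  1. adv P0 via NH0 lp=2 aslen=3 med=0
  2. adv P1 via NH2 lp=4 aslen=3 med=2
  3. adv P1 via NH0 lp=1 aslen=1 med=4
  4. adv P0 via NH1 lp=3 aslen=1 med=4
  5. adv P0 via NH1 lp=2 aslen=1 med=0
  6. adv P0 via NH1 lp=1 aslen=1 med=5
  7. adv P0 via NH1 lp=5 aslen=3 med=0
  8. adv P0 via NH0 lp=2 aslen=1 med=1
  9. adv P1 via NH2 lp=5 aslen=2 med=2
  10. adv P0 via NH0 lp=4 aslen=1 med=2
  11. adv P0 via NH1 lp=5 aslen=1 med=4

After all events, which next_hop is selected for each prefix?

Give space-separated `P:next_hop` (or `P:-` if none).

Answer: P0:NH1 P1:NH2

Derivation:
Op 1: best P0=NH0 P1=-
Op 2: best P0=NH0 P1=NH2
Op 3: best P0=NH0 P1=NH2
Op 4: best P0=NH1 P1=NH2
Op 5: best P0=NH1 P1=NH2
Op 6: best P0=NH0 P1=NH2
Op 7: best P0=NH1 P1=NH2
Op 8: best P0=NH1 P1=NH2
Op 9: best P0=NH1 P1=NH2
Op 10: best P0=NH1 P1=NH2
Op 11: best P0=NH1 P1=NH2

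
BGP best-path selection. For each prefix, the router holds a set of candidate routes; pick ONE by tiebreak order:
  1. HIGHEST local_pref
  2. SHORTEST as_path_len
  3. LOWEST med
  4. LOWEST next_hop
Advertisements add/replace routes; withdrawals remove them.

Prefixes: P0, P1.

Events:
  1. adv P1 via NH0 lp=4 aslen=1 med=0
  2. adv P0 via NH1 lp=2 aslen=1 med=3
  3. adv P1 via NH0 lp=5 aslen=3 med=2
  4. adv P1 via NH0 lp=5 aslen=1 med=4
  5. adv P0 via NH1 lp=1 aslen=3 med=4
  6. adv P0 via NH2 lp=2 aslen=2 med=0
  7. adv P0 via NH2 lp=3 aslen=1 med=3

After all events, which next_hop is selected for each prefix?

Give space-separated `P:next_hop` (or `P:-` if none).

Answer: P0:NH2 P1:NH0

Derivation:
Op 1: best P0=- P1=NH0
Op 2: best P0=NH1 P1=NH0
Op 3: best P0=NH1 P1=NH0
Op 4: best P0=NH1 P1=NH0
Op 5: best P0=NH1 P1=NH0
Op 6: best P0=NH2 P1=NH0
Op 7: best P0=NH2 P1=NH0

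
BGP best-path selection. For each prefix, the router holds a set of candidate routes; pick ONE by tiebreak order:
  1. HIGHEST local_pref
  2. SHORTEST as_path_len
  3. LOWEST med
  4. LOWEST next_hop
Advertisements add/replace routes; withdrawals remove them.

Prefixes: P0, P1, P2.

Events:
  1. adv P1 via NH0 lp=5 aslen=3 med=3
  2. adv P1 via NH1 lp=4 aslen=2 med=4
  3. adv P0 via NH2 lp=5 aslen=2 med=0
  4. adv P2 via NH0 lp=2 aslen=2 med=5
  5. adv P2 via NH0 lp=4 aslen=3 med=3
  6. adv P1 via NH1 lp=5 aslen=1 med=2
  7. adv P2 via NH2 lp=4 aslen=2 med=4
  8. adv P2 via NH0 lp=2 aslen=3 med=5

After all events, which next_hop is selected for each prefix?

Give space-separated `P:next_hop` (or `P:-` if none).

Op 1: best P0=- P1=NH0 P2=-
Op 2: best P0=- P1=NH0 P2=-
Op 3: best P0=NH2 P1=NH0 P2=-
Op 4: best P0=NH2 P1=NH0 P2=NH0
Op 5: best P0=NH2 P1=NH0 P2=NH0
Op 6: best P0=NH2 P1=NH1 P2=NH0
Op 7: best P0=NH2 P1=NH1 P2=NH2
Op 8: best P0=NH2 P1=NH1 P2=NH2

Answer: P0:NH2 P1:NH1 P2:NH2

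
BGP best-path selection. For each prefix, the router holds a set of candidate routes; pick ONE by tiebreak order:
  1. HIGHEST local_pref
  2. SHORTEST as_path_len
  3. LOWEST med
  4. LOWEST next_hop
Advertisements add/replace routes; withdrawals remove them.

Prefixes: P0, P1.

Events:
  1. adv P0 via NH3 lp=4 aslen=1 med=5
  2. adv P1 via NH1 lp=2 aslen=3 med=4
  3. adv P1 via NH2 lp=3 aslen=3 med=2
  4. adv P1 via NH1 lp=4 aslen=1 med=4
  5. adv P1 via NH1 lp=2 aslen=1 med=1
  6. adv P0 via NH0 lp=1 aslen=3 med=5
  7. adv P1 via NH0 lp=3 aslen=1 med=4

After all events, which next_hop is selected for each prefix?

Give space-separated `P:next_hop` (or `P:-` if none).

Op 1: best P0=NH3 P1=-
Op 2: best P0=NH3 P1=NH1
Op 3: best P0=NH3 P1=NH2
Op 4: best P0=NH3 P1=NH1
Op 5: best P0=NH3 P1=NH2
Op 6: best P0=NH3 P1=NH2
Op 7: best P0=NH3 P1=NH0

Answer: P0:NH3 P1:NH0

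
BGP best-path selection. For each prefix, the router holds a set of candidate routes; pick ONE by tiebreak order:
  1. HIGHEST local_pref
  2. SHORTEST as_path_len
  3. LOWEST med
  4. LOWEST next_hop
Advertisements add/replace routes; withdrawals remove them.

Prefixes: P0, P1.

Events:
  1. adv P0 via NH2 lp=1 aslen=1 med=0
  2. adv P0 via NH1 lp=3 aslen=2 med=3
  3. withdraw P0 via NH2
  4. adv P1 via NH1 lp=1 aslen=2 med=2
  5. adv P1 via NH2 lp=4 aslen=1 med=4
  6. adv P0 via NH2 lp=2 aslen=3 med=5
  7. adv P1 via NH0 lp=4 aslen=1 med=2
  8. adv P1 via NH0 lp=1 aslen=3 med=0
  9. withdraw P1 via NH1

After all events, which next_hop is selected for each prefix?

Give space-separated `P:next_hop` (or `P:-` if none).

Op 1: best P0=NH2 P1=-
Op 2: best P0=NH1 P1=-
Op 3: best P0=NH1 P1=-
Op 4: best P0=NH1 P1=NH1
Op 5: best P0=NH1 P1=NH2
Op 6: best P0=NH1 P1=NH2
Op 7: best P0=NH1 P1=NH0
Op 8: best P0=NH1 P1=NH2
Op 9: best P0=NH1 P1=NH2

Answer: P0:NH1 P1:NH2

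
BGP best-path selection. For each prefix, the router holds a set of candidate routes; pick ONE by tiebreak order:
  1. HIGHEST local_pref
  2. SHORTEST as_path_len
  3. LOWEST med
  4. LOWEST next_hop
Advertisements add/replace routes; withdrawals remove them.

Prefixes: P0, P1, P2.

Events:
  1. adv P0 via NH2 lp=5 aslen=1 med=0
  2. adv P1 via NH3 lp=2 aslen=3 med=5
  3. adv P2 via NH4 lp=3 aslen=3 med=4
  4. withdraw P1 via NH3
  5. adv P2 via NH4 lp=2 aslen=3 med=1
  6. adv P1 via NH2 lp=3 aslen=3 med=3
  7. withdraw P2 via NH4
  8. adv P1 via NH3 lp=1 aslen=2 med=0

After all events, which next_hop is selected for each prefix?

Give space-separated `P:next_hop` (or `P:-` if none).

Op 1: best P0=NH2 P1=- P2=-
Op 2: best P0=NH2 P1=NH3 P2=-
Op 3: best P0=NH2 P1=NH3 P2=NH4
Op 4: best P0=NH2 P1=- P2=NH4
Op 5: best P0=NH2 P1=- P2=NH4
Op 6: best P0=NH2 P1=NH2 P2=NH4
Op 7: best P0=NH2 P1=NH2 P2=-
Op 8: best P0=NH2 P1=NH2 P2=-

Answer: P0:NH2 P1:NH2 P2:-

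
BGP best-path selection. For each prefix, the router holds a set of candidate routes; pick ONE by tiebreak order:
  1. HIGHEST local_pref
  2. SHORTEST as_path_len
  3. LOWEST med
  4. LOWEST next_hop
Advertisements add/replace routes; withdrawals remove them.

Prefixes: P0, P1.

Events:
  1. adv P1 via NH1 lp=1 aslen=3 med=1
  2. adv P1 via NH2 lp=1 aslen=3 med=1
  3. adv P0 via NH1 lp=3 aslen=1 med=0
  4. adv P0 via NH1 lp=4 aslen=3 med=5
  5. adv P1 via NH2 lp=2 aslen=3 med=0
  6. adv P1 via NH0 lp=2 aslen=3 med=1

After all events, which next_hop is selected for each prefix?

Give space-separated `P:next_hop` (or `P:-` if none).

Op 1: best P0=- P1=NH1
Op 2: best P0=- P1=NH1
Op 3: best P0=NH1 P1=NH1
Op 4: best P0=NH1 P1=NH1
Op 5: best P0=NH1 P1=NH2
Op 6: best P0=NH1 P1=NH2

Answer: P0:NH1 P1:NH2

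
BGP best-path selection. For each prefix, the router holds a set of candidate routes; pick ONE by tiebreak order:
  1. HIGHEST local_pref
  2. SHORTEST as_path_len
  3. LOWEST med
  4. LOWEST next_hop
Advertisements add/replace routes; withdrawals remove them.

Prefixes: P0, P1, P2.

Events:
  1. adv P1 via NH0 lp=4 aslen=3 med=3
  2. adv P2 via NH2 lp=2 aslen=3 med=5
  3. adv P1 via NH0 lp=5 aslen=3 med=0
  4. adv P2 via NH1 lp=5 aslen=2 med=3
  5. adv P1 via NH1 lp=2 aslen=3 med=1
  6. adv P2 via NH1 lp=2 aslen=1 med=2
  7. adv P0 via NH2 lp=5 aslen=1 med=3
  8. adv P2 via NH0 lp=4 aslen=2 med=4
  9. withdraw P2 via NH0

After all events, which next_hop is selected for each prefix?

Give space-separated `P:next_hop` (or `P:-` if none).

Op 1: best P0=- P1=NH0 P2=-
Op 2: best P0=- P1=NH0 P2=NH2
Op 3: best P0=- P1=NH0 P2=NH2
Op 4: best P0=- P1=NH0 P2=NH1
Op 5: best P0=- P1=NH0 P2=NH1
Op 6: best P0=- P1=NH0 P2=NH1
Op 7: best P0=NH2 P1=NH0 P2=NH1
Op 8: best P0=NH2 P1=NH0 P2=NH0
Op 9: best P0=NH2 P1=NH0 P2=NH1

Answer: P0:NH2 P1:NH0 P2:NH1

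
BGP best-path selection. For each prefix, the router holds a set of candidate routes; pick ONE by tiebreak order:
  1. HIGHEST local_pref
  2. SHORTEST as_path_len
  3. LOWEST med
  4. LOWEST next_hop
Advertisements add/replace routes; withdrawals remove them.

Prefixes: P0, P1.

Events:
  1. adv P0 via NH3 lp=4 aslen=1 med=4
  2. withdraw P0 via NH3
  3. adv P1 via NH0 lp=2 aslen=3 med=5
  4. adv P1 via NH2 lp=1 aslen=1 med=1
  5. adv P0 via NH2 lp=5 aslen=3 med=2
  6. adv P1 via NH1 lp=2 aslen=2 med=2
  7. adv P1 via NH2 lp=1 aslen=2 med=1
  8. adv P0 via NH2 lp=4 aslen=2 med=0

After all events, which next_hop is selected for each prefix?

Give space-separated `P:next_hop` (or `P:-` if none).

Answer: P0:NH2 P1:NH1

Derivation:
Op 1: best P0=NH3 P1=-
Op 2: best P0=- P1=-
Op 3: best P0=- P1=NH0
Op 4: best P0=- P1=NH0
Op 5: best P0=NH2 P1=NH0
Op 6: best P0=NH2 P1=NH1
Op 7: best P0=NH2 P1=NH1
Op 8: best P0=NH2 P1=NH1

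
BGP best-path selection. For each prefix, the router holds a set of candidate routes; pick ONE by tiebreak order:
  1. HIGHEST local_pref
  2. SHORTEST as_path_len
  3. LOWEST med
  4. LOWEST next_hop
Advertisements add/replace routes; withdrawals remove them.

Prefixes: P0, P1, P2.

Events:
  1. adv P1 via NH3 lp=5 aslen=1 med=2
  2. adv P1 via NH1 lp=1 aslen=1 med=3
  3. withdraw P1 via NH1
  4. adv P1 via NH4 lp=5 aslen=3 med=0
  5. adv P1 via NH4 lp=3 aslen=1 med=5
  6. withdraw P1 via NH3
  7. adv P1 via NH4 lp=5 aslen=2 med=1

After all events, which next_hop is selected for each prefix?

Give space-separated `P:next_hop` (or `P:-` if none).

Op 1: best P0=- P1=NH3 P2=-
Op 2: best P0=- P1=NH3 P2=-
Op 3: best P0=- P1=NH3 P2=-
Op 4: best P0=- P1=NH3 P2=-
Op 5: best P0=- P1=NH3 P2=-
Op 6: best P0=- P1=NH4 P2=-
Op 7: best P0=- P1=NH4 P2=-

Answer: P0:- P1:NH4 P2:-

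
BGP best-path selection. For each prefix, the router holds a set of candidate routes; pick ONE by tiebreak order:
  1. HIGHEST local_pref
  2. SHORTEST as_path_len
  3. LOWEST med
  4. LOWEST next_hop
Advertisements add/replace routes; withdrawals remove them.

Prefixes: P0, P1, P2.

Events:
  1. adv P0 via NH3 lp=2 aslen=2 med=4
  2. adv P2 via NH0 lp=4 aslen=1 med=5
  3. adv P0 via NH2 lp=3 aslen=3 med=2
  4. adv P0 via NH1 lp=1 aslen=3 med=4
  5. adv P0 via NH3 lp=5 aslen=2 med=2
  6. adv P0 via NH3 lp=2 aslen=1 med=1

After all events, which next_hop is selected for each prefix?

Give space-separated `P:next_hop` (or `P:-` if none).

Answer: P0:NH2 P1:- P2:NH0

Derivation:
Op 1: best P0=NH3 P1=- P2=-
Op 2: best P0=NH3 P1=- P2=NH0
Op 3: best P0=NH2 P1=- P2=NH0
Op 4: best P0=NH2 P1=- P2=NH0
Op 5: best P0=NH3 P1=- P2=NH0
Op 6: best P0=NH2 P1=- P2=NH0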